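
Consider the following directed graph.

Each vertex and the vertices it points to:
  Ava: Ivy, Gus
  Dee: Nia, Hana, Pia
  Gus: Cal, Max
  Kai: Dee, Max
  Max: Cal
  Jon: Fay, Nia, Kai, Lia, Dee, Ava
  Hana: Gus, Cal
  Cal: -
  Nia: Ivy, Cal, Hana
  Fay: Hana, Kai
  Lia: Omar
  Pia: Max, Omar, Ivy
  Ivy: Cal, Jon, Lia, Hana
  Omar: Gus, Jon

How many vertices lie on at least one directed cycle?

10

A vertex is on a directed cycle iff it belongs to a strongly connected component of size ≥ 2 (or has a self-loop).
The vertices on cycles are {Ava, Dee, Fay, Ivy, Jon, Kai, Lia, Nia, Pia, Omar} — 10 in total.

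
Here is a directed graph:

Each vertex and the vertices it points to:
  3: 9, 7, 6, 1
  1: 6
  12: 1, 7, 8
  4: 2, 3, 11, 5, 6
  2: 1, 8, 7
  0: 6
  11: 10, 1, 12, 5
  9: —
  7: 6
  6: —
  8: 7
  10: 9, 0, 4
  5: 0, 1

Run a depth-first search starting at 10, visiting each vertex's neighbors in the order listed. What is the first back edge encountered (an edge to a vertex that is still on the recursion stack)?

11→10

DFS from 10 (visiting each vertex's neighbors in the order listed); mark gray on enter, black on exit:
10 gray
  9 gray
  9 black
  0 gray
    6 gray
    6 black
  0 black
  4 gray
    2 gray
      1 gray
        1→6: 6 black — skip
      1 black
      8 gray
        7 gray
          7→6: 6 black — skip
        7 black
      8 black
      2→7: 7 black — skip
    2 black
    3 gray
      3→9: 9 black — skip
      3→7: 7 black — skip
      3→6: 6 black — skip
      3→1: 1 black — skip
    3 black
    11 gray
      11→10: 10 is gray → back edge
First back edge: 11 → 10.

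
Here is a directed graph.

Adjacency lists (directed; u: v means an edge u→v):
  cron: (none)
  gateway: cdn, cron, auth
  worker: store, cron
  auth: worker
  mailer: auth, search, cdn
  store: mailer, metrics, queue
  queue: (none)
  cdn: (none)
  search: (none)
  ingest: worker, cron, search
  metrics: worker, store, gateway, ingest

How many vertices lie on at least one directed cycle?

7

A vertex is on a directed cycle iff it belongs to a strongly connected component of size ≥ 2 (or has a self-loop).
The vertices on cycles are {auth, store, ingest, mailer, worker, gateway, metrics} — 7 in total.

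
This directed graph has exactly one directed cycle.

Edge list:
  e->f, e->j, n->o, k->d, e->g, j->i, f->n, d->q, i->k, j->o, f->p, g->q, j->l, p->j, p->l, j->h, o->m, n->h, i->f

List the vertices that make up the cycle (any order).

f, i, j, p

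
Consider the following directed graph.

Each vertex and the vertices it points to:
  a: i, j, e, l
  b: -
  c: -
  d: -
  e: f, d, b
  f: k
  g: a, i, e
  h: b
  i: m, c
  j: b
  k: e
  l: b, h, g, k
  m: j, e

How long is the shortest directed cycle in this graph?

For each vertex v, BFS finds the shortest path from v back to v.
The shortest such closed walk is l → g → a → l, length 3.

3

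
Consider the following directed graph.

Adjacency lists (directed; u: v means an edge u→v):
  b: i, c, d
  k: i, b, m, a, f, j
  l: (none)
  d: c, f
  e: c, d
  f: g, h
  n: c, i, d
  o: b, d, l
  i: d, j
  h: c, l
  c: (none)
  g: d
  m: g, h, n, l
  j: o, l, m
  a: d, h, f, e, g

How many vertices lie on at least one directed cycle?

9

A vertex is on a directed cycle iff it belongs to a strongly connected component of size ≥ 2 (or has a self-loop).
The vertices on cycles are {b, d, f, g, i, j, m, n, o} — 9 in total.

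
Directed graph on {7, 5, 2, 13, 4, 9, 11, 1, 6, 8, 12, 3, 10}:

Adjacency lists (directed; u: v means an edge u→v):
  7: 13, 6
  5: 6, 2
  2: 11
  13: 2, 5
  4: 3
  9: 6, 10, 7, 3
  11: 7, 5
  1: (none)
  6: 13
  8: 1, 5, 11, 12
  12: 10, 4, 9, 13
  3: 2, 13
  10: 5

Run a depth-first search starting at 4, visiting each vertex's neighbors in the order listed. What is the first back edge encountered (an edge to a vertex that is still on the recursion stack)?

13→2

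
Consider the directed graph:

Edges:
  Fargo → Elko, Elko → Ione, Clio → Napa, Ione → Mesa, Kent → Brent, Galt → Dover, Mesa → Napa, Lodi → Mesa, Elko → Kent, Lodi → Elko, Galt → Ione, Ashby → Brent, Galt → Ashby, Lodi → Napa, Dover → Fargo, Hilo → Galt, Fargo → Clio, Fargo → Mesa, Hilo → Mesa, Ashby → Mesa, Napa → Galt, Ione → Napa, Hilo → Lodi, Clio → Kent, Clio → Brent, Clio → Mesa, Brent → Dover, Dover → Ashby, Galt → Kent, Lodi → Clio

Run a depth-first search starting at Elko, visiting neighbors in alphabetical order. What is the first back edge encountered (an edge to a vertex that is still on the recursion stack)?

Dover->Ashby

DFS from Elko (visiting neighbors in alphabetical order); mark gray on enter, black on exit:
Elko gray
  Ione gray
    Mesa gray
      Napa gray
        Galt gray
          Ashby gray
            Brent gray
              Dover gray
                Dover→Ashby: Ashby is gray → back edge
First back edge: Dover → Ashby.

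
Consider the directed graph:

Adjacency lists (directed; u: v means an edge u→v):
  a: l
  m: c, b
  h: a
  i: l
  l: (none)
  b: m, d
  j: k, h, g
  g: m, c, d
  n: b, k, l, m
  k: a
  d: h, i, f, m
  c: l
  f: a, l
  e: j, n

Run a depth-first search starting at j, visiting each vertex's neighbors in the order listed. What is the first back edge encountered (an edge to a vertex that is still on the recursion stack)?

b→m

DFS from j (visiting each vertex's neighbors in the order listed); mark gray on enter, black on exit:
j gray
  k gray
    a gray
      l gray
      l black
    a black
  k black
  h gray
    h→a: a black — skip
  h black
  g gray
    m gray
      c gray
        c→l: l black — skip
      c black
      b gray
        b→m: m is gray → back edge
First back edge: b → m.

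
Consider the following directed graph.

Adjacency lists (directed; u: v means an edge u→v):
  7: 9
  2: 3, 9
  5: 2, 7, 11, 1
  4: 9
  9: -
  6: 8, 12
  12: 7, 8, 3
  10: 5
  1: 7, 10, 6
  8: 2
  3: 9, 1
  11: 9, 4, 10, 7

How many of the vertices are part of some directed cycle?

9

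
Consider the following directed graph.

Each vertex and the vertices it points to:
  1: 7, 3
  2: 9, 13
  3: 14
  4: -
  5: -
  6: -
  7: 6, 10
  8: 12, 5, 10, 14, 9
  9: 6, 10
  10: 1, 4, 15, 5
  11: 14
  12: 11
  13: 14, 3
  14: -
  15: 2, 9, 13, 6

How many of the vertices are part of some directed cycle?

A vertex is on a directed cycle iff it belongs to a strongly connected component of size ≥ 2 (or has a self-loop).
The vertices on cycles are {1, 2, 7, 9, 10, 15} — 6 in total.

6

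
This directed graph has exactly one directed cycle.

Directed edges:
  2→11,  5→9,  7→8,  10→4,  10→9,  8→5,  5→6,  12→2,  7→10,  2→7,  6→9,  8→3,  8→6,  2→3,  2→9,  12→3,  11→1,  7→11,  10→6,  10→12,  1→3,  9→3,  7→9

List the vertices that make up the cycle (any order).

2, 7, 10, 12

DFS with gray/black marking from 2:
2 gray
  9 gray
    3 gray
    3 black
  9 black
  11 gray
    1 gray
      1→3: 3 black — skip
    1 black
  11 black
  2→3: 3 black — skip
  7 gray
    7→11: 11 black — skip
    10 gray
      12 gray
        12→2: 2 is gray → back edge
Back edge closes the cycle 2 → 7 → 10 → 12 → 2; its vertices are {2, 7, 10, 12}.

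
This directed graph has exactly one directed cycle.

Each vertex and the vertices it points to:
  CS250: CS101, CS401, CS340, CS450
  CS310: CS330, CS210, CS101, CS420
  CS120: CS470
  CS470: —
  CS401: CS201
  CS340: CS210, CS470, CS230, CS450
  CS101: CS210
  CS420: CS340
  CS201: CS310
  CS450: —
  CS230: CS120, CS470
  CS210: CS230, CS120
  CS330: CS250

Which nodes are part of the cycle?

CS201, CS250, CS310, CS330, CS401

DFS with gray/black marking from CS310:
CS310 gray
  CS330 gray
    CS250 gray
      CS101 gray
        CS210 gray
          CS230 gray
            CS120 gray
              CS470 gray
              CS470 black
            CS120 black
            CS230→CS470: CS470 black — skip
          CS230 black
          CS210→CS120: CS120 black — skip
        CS210 black
      CS101 black
      CS401 gray
        CS201 gray
          CS201→CS310: CS310 is gray → back edge
Back edge closes the cycle CS310 → CS330 → CS250 → CS401 → CS201 → CS310; its vertices are {CS201, CS250, CS310, CS330, CS401}.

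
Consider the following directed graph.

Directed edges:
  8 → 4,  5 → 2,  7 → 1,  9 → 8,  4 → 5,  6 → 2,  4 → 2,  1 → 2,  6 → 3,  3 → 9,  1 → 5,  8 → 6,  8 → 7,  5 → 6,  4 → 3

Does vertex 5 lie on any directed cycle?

Yes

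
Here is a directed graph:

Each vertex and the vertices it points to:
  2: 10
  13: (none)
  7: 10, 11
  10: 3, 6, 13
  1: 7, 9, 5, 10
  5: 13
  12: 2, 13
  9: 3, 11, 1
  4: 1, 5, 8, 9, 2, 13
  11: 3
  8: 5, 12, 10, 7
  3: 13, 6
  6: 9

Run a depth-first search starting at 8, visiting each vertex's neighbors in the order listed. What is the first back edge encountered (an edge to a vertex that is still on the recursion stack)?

9→3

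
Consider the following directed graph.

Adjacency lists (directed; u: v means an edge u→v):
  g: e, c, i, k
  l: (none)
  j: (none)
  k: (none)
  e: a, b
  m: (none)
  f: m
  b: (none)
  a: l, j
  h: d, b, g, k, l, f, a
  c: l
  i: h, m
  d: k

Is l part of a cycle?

l lies on a cycle iff there is a path from l back to itself.
Exploring from l, it never reaches itself; equivalently, its strongly connected component is a singleton.

No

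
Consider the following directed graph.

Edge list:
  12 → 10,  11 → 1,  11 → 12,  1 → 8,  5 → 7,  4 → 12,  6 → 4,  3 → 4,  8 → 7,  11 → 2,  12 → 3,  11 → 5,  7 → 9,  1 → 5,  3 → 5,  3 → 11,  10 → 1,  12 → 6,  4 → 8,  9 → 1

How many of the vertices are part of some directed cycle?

A vertex is on a directed cycle iff it belongs to a strongly connected component of size ≥ 2 (or has a self-loop).
The vertices on cycles are {1, 3, 4, 5, 6, 7, 8, 9, 11, 12} — 10 in total.

10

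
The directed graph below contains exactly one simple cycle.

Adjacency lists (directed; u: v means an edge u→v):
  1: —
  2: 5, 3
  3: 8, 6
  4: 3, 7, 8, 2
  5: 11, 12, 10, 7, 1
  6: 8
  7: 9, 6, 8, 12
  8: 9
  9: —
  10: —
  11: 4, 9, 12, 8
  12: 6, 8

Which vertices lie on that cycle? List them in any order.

DFS with gray/black marking from 2:
2 gray
  5 gray
    11 gray
      4 gray
        3 gray
          8 gray
            9 gray
            9 black
          8 black
          6 gray
            6→8: 8 black — skip
          6 black
        3 black
        7 gray
          7→9: 9 black — skip
          7→6: 6 black — skip
          7→8: 8 black — skip
          12 gray
            12→6: 6 black — skip
            12→8: 8 black — skip
          12 black
        7 black
        4→8: 8 black — skip
        4→2: 2 is gray → back edge
Back edge closes the cycle 2 → 5 → 11 → 4 → 2; its vertices are {2, 4, 5, 11}.

2, 4, 5, 11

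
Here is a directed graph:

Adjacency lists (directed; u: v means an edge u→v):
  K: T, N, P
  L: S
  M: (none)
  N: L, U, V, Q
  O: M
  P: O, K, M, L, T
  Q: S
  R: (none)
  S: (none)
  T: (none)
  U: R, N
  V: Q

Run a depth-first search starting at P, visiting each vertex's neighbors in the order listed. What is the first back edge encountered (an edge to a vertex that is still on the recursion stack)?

DFS from P (visiting each vertex's neighbors in the order listed); mark gray on enter, black on exit:
P gray
  O gray
    M gray
    M black
  O black
  K gray
    T gray
    T black
    N gray
      L gray
        S gray
        S black
      L black
      U gray
        R gray
        R black
        U→N: N is gray → back edge
First back edge: U → N.

U->N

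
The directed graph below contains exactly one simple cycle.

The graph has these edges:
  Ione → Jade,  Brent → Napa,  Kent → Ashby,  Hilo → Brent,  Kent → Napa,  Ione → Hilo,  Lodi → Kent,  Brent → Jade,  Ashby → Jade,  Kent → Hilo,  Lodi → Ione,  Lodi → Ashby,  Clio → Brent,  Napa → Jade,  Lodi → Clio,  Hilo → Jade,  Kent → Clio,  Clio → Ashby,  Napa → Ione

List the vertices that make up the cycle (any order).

DFS with gray/black marking from Napa:
Napa gray
  Jade gray
  Jade black
  Ione gray
    Ione→Jade: Jade black — skip
    Hilo gray
      Hilo→Jade: Jade black — skip
      Brent gray
        Brent→Napa: Napa is gray → back edge
Back edge closes the cycle Napa → Ione → Hilo → Brent → Napa; its vertices are {Hilo, Ione, Napa, Brent}.

Hilo, Ione, Napa, Brent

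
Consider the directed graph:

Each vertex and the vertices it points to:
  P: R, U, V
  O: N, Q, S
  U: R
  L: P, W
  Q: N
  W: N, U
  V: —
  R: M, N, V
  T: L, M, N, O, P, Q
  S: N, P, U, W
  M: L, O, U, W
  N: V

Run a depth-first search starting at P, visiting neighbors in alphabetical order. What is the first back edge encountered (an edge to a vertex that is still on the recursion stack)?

L->P

DFS from P (visiting neighbors in alphabetical order); mark gray on enter, black on exit:
P gray
  R gray
    M gray
      L gray
        L→P: P is gray → back edge
First back edge: L → P.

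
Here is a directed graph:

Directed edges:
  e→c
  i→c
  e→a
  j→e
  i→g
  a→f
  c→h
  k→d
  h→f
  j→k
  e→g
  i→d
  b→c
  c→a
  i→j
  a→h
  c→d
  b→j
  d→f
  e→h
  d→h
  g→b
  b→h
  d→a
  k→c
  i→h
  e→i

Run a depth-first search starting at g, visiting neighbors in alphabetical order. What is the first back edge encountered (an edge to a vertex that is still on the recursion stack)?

DFS from g (visiting neighbors in alphabetical order); mark gray on enter, black on exit:
g gray
  b gray
    c gray
      a gray
        f gray
        f black
        h gray
          h→f: f black — skip
        h black
      a black
      d gray
        d→a: a black — skip
        d→f: f black — skip
        d→h: h black — skip
      d black
      c→h: h black — skip
    c black
    b→h: h black — skip
    j gray
      e gray
        e→a: a black — skip
        e→c: c black — skip
        e→g: g is gray → back edge
First back edge: e → g.

e->g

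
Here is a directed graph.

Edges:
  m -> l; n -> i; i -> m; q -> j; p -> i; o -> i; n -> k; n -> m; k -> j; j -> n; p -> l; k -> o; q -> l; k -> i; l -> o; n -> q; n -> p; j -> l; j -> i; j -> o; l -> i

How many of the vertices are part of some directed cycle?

8

A vertex is on a directed cycle iff it belongs to a strongly connected component of size ≥ 2 (or has a self-loop).
The vertices on cycles are {i, j, k, l, m, n, o, q} — 8 in total.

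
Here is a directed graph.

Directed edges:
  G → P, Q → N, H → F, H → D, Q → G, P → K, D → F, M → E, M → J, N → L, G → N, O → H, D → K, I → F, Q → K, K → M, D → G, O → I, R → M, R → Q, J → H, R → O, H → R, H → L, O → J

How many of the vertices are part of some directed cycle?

A vertex is on a directed cycle iff it belongs to a strongly connected component of size ≥ 2 (or has a self-loop).
The vertices on cycles are {D, G, H, J, K, M, O, P, Q, R} — 10 in total.

10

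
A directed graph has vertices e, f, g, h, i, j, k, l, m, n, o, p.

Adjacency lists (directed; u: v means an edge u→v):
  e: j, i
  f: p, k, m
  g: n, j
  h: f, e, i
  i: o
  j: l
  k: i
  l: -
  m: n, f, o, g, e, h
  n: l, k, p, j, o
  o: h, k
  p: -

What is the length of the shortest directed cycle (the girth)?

For each vertex v, BFS finds the shortest path from v back to v.
The shortest such closed walk is m → f → m, length 2.

2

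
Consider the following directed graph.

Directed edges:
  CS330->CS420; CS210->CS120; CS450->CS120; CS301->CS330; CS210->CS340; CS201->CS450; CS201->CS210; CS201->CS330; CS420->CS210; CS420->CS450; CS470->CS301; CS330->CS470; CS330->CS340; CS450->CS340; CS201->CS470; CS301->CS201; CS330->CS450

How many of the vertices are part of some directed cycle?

4

A vertex is on a directed cycle iff it belongs to a strongly connected component of size ≥ 2 (or has a self-loop).
The vertices on cycles are {CS201, CS301, CS330, CS470} — 4 in total.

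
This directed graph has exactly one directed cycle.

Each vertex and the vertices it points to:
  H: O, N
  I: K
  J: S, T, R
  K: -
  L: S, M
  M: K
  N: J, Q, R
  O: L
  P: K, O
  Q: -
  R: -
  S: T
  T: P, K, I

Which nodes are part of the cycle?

L, O, P, S, T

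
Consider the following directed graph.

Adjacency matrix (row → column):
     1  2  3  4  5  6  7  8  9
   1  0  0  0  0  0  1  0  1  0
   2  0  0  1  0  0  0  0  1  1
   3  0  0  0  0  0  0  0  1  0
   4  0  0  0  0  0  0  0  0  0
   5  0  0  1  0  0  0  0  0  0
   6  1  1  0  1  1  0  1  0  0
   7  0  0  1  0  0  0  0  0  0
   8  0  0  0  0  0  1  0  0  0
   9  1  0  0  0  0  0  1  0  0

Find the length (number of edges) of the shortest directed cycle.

For each vertex v, BFS finds the shortest path from v back to v.
The shortest such closed walk is 6 → 1 → 6, length 2.

2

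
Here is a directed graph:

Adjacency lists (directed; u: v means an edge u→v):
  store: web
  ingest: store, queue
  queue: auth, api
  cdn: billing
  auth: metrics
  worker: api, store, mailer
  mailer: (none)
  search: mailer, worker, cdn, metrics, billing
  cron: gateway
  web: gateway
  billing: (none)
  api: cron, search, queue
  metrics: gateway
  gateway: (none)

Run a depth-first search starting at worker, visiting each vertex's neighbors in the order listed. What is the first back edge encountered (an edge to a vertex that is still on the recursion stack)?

search→worker

DFS from worker (visiting each vertex's neighbors in the order listed); mark gray on enter, black on exit:
worker gray
  api gray
    cron gray
      gateway gray
      gateway black
    cron black
    search gray
      mailer gray
      mailer black
      search→worker: worker is gray → back edge
First back edge: search → worker.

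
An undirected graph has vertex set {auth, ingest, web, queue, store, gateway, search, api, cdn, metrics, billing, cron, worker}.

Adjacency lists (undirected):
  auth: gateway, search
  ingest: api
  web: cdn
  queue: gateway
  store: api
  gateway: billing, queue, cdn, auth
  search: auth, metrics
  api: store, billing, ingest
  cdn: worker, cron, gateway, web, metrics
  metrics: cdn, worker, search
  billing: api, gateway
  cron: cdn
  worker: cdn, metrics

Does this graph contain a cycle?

Yes

DFS, tracking each vertex's parent; an edge to a visited non-parent vertex closes a cycle.
Start from store:
visit store (parent –)
  visit api (parent store)
    api–store: parent, skip
    visit billing (parent api)
      billing–api: parent, skip
      visit gateway (parent billing)
        gateway–billing: parent, skip
        visit queue (parent gateway)
          queue–gateway: parent, skip
        visit cdn (parent gateway)
          visit worker (parent cdn)
            worker–cdn: parent, skip
            visit metrics (parent worker)
              metrics–cdn: cdn visited and ≠ parent → cycle
Cycle: cdn – worker – metrics – cdn.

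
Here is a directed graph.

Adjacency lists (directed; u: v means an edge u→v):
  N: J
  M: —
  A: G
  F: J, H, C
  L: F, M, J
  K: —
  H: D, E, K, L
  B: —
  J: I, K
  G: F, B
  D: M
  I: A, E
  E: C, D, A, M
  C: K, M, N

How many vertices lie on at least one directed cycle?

A vertex is on a directed cycle iff it belongs to a strongly connected component of size ≥ 2 (or has a self-loop).
The vertices on cycles are {A, C, E, F, G, H, I, J, L, N} — 10 in total.

10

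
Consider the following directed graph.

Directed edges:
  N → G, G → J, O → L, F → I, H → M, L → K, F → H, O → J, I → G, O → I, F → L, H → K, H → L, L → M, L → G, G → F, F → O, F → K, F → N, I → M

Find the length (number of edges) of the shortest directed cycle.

3

For each vertex v, BFS finds the shortest path from v back to v.
The shortest such closed walk is F → N → G → F, length 3.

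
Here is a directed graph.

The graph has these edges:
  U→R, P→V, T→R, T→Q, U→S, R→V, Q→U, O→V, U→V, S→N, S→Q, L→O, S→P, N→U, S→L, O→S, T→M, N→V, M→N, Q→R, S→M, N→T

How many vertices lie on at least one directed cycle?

8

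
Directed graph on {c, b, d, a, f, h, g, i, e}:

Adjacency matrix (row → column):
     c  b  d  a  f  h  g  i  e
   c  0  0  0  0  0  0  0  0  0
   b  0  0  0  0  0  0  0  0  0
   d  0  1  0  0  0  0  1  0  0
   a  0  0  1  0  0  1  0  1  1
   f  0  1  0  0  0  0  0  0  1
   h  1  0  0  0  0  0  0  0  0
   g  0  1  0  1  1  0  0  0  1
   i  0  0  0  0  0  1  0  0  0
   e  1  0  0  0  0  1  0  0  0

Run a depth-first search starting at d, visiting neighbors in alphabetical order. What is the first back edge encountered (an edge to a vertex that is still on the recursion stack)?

DFS from d (visiting neighbors in alphabetical order); mark gray on enter, black on exit:
d gray
  b gray
  b black
  g gray
    a gray
      a→d: d is gray → back edge
First back edge: a → d.

a→d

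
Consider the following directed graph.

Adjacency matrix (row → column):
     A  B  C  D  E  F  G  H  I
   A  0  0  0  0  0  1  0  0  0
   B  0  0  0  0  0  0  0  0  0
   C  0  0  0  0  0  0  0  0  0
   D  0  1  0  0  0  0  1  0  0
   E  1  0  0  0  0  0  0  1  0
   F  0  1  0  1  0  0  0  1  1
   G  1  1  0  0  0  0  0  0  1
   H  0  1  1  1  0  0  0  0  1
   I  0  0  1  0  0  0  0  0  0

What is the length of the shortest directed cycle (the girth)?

4

For each vertex v, BFS finds the shortest path from v back to v.
The shortest such closed walk is A → F → D → G → A, length 4.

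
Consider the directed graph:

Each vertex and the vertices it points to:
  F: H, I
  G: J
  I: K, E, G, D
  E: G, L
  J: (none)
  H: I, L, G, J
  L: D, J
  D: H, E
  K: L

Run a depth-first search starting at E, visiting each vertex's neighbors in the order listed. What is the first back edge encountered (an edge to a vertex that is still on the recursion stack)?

DFS from E (visiting each vertex's neighbors in the order listed); mark gray on enter, black on exit:
E gray
  G gray
    J gray
    J black
  G black
  L gray
    D gray
      H gray
        I gray
          K gray
            K→L: L is gray → back edge
First back edge: K → L.

K->L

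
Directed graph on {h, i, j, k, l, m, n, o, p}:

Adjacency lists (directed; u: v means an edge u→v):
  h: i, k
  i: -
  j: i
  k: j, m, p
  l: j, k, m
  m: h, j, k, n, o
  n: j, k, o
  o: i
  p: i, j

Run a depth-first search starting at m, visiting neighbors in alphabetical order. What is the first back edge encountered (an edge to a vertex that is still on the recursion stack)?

k->m

DFS from m (visiting neighbors in alphabetical order); mark gray on enter, black on exit:
m gray
  h gray
    i gray
    i black
    k gray
      j gray
        j→i: i black — skip
      j black
      k→m: m is gray → back edge
First back edge: k → m.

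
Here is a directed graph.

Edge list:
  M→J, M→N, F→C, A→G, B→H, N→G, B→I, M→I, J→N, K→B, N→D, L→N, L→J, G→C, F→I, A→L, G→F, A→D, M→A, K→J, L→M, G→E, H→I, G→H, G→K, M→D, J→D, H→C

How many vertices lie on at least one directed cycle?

7

A vertex is on a directed cycle iff it belongs to a strongly connected component of size ≥ 2 (or has a self-loop).
The vertices on cycles are {A, G, J, K, L, M, N} — 7 in total.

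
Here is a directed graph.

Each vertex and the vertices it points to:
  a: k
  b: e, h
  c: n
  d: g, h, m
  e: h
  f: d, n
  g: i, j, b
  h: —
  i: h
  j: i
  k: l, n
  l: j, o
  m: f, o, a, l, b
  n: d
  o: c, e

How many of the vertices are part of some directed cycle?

9

A vertex is on a directed cycle iff it belongs to a strongly connected component of size ≥ 2 (or has a self-loop).
The vertices on cycles are {a, c, d, f, k, l, m, n, o} — 9 in total.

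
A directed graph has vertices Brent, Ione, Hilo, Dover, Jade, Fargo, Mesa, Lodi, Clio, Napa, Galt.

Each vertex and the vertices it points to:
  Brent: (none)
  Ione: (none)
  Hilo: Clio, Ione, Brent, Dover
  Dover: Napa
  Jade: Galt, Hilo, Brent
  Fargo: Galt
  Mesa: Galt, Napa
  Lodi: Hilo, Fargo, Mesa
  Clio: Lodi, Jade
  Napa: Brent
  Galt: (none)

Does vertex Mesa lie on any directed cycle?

No

Mesa lies on a cycle iff there is a path from Mesa back to itself.
Exploring from Mesa, it never reaches itself; equivalently, its strongly connected component is a singleton.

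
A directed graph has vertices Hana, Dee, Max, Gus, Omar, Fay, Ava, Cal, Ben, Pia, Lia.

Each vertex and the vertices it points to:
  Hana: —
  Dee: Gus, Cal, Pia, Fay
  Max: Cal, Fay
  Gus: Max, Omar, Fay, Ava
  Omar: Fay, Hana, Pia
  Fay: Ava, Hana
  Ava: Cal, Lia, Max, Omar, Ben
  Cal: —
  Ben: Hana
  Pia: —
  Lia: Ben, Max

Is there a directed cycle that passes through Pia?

Pia lies on a cycle iff there is a path from Pia back to itself.
Exploring from Pia, it never reaches itself; equivalently, its strongly connected component is a singleton.

No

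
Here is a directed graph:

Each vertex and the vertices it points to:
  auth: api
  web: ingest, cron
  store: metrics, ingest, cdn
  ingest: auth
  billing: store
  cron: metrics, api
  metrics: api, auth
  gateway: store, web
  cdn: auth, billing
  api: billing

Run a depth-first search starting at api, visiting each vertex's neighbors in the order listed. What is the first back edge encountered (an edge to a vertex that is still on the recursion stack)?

metrics->api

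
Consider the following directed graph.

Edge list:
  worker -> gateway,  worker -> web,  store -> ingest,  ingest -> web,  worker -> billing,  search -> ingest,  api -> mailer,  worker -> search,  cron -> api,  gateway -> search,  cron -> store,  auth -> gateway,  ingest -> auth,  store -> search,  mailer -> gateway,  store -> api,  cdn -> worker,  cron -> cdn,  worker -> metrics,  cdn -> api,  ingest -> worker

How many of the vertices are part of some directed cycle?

A vertex is on a directed cycle iff it belongs to a strongly connected component of size ≥ 2 (or has a self-loop).
The vertices on cycles are {auth, ingest, search, worker, gateway} — 5 in total.

5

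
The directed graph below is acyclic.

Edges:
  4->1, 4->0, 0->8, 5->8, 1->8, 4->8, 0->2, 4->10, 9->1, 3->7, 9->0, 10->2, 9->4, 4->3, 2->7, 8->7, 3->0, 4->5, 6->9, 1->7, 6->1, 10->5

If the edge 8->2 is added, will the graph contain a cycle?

No

Adding 8→2 creates a cycle iff 2 can already reach 8.
Explore from 2: no path reaches 8. The graph stays acyclic.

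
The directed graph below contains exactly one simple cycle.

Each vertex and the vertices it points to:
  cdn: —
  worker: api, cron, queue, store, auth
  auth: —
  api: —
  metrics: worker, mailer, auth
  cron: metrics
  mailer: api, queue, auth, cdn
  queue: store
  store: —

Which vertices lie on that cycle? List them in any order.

DFS with gray/black marking from worker:
worker gray
  api gray
  api black
  cron gray
    metrics gray
      metrics→worker: worker is gray → back edge
Back edge closes the cycle worker → cron → metrics → worker; its vertices are {cron, worker, metrics}.

cron, worker, metrics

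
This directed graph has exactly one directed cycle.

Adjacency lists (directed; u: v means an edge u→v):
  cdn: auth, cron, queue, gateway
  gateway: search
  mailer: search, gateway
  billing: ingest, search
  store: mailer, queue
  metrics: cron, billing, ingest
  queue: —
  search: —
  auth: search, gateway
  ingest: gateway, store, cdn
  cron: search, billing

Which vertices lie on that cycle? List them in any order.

cdn, cron, ingest, billing

DFS with gray/black marking from ingest:
ingest gray
  gateway gray
    search gray
    search black
  gateway black
  store gray
    mailer gray
      mailer→search: search black — skip
      mailer→gateway: gateway black — skip
    mailer black
    queue gray
    queue black
  store black
  cdn gray
    auth gray
      auth→search: search black — skip
      auth→gateway: gateway black — skip
    auth black
    cron gray
      cron→search: search black — skip
      billing gray
        billing→ingest: ingest is gray → back edge
Back edge closes the cycle ingest → cdn → cron → billing → ingest; its vertices are {cdn, cron, ingest, billing}.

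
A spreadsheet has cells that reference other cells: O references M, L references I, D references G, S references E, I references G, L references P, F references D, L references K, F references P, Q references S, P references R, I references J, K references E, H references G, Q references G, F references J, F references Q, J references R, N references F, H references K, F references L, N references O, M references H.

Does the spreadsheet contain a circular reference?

DFS with white/gray/black marking, starting from K:
K gray
  E gray
  E black
K black
J gray
  R gray
  R black
J black
L gray
  L→K: K black — skip
  I gray
    I→J: J black — skip
    G gray
    G black
  I black
  P gray
    P→R: R black — skip
  P black
L black
N gray
  F gray
    F→P: P black — skip
    Q gray
      S gray
        S→E: E black — skip
      S black
      Q→G: G black — skip
    Q black
    F→L: L black — skip
    F→J: J black — skip
    D gray
      D→G: G black — skip
    D black
  F black
  O gray
    M gray
      H gray
        H→K: K black — skip
        H→G: G black — skip
      H black
    M black
  O black
N black
Every edge goes to a white or black vertex — no back edge, so the graph is acyclic.

No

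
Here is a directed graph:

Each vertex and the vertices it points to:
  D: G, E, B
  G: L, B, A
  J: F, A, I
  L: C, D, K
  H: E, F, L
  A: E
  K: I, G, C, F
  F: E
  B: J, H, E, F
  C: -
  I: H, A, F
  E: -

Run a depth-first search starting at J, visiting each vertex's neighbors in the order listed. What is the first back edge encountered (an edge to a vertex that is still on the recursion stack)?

DFS from J (visiting each vertex's neighbors in the order listed); mark gray on enter, black on exit:
J gray
  F gray
    E gray
    E black
  F black
  A gray
    A→E: E black — skip
  A black
  I gray
    H gray
      H→E: E black — skip
      H→F: F black — skip
      L gray
        C gray
        C black
        D gray
          G gray
            G→L: L is gray → back edge
First back edge: G → L.

G->L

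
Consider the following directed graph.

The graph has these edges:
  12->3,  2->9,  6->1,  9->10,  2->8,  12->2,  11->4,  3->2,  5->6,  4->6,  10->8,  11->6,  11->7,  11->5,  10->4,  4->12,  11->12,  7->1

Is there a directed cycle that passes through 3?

Yes

3 is on a cycle iff 3 can reach itself via ≥1 edge.
3 → 2 → 9 → 10 → 4 → 12 → 3 — yes.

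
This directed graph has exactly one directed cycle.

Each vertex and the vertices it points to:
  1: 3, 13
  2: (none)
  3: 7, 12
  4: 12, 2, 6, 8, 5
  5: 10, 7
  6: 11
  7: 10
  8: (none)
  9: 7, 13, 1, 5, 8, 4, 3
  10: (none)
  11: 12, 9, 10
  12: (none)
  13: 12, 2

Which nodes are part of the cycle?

DFS with gray/black marking from 9:
9 gray
  7 gray
    10 gray
    10 black
  7 black
  13 gray
    12 gray
    12 black
    2 gray
    2 black
  13 black
  1 gray
    3 gray
      3→7: 7 black — skip
      3→12: 12 black — skip
    3 black
    1→13: 13 black — skip
  1 black
  5 gray
    5→10: 10 black — skip
    5→7: 7 black — skip
  5 black
  8 gray
  8 black
  4 gray
    4→12: 12 black — skip
    4→2: 2 black — skip
    6 gray
      11 gray
        11→12: 12 black — skip
        11→9: 9 is gray → back edge
Back edge closes the cycle 9 → 4 → 6 → 11 → 9; its vertices are {4, 6, 9, 11}.

4, 6, 9, 11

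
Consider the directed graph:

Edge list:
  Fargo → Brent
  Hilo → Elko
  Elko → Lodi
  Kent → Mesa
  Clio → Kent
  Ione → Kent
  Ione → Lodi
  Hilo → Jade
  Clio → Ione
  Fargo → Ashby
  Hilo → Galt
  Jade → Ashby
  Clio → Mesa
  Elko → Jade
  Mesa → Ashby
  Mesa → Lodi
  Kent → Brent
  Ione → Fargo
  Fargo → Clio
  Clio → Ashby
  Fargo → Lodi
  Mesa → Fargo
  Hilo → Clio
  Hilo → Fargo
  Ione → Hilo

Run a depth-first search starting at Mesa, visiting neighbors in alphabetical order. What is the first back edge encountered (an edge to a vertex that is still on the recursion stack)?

DFS from Mesa (visiting neighbors in alphabetical order); mark gray on enter, black on exit:
Mesa gray
  Ashby gray
  Ashby black
  Fargo gray
    Fargo→Ashby: Ashby black — skip
    Brent gray
    Brent black
    Clio gray
      Clio→Ashby: Ashby black — skip
      Ione gray
        Ione→Fargo: Fargo is gray → back edge
First back edge: Ione → Fargo.

Ione→Fargo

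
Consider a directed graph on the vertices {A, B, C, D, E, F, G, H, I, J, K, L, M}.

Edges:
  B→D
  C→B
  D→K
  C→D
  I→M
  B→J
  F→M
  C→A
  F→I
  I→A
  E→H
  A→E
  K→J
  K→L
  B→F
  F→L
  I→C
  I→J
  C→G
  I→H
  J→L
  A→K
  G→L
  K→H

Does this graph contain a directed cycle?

DFS with white/gray/black marking, starting from L:
L gray
L black
A gray
  K gray
    K→L: L black — skip
    H gray
    H black
    J gray
      J→L: L black — skip
    J black
  K black
  E gray
    E→H: H black — skip
  E black
A black
B gray
  B→J: J black — skip
  D gray
    D→K: K black — skip
  D black
  F gray
    M gray
    M black
    F→L: L black — skip
    I gray
      I→J: J black — skip
      I→A: A black — skip
      I→M: M black — skip
      I→H: H black — skip
      C gray
        C→D: D black — skip
        C→B: B is gray → back edge
Back edge found, so a cycle exists: B → F → I → C → B.

Yes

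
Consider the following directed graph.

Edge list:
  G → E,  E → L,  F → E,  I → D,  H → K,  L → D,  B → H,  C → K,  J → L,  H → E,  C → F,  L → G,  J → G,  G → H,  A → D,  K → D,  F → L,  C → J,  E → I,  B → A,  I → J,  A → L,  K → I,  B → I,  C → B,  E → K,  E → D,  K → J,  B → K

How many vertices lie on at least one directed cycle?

A vertex is on a directed cycle iff it belongs to a strongly connected component of size ≥ 2 (or has a self-loop).
The vertices on cycles are {E, G, H, I, J, K, L} — 7 in total.

7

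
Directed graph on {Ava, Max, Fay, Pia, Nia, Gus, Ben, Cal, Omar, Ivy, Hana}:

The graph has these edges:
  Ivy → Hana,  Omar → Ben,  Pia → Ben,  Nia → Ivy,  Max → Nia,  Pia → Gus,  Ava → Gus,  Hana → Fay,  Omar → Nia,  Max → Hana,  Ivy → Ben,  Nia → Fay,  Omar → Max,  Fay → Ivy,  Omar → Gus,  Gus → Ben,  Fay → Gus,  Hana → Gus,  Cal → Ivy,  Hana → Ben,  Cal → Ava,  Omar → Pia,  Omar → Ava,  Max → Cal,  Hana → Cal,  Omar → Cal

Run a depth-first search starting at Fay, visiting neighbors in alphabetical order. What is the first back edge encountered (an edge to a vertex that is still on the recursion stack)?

DFS from Fay (visiting neighbors in alphabetical order); mark gray on enter, black on exit:
Fay gray
  Gus gray
    Ben gray
    Ben black
  Gus black
  Ivy gray
    Ivy→Ben: Ben black — skip
    Hana gray
      Hana→Ben: Ben black — skip
      Cal gray
        Ava gray
          Ava→Gus: Gus black — skip
        Ava black
        Cal→Ivy: Ivy is gray → back edge
First back edge: Cal → Ivy.

Cal->Ivy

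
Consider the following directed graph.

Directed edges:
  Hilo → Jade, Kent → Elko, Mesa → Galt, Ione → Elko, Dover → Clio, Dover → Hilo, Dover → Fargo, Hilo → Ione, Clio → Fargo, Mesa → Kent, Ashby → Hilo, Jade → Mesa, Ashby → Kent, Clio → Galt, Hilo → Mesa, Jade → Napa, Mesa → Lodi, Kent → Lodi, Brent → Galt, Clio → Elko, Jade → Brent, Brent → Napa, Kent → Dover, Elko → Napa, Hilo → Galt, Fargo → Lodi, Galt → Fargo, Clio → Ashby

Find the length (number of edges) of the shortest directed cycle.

For each vertex v, BFS finds the shortest path from v back to v.
The shortest such closed walk is Dover → Clio → Ashby → Kent → Dover, length 4.

4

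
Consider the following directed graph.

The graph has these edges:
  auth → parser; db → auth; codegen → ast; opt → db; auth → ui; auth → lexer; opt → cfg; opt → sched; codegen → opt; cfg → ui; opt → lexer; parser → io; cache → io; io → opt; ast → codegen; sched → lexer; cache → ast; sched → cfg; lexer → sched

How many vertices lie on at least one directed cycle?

9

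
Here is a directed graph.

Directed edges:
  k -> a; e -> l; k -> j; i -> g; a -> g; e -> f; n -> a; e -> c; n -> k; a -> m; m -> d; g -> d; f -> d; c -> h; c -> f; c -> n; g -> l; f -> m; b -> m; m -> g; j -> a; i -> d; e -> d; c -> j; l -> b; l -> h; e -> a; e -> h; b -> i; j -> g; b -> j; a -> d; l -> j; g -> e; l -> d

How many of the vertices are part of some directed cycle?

A vertex is on a directed cycle iff it belongs to a strongly connected component of size ≥ 2 (or has a self-loop).
The vertices on cycles are {a, b, c, e, f, g, i, j, k, l, m, n} — 12 in total.

12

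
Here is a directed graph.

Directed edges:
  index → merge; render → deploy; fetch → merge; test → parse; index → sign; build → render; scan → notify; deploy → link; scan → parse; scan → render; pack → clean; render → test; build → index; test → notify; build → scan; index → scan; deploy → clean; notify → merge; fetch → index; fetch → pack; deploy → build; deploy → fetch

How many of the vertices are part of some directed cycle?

6

A vertex is on a directed cycle iff it belongs to a strongly connected component of size ≥ 2 (or has a self-loop).
The vertices on cycles are {scan, build, fetch, index, deploy, render} — 6 in total.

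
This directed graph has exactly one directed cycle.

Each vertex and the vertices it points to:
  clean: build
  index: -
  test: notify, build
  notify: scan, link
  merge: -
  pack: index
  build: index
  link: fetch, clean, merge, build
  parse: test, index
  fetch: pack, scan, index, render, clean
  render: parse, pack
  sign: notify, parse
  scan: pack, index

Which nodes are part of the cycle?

link, test, fetch, parse, notify, render

DFS with gray/black marking from parse:
parse gray
  test gray
    notify gray
      scan gray
        pack gray
          index gray
          index black
        pack black
        scan→index: index black — skip
      scan black
      link gray
        fetch gray
          fetch→pack: pack black — skip
          fetch→scan: scan black — skip
          fetch→index: index black — skip
          render gray
            render→parse: parse is gray → back edge
Back edge closes the cycle parse → test → notify → link → fetch → render → parse; its vertices are {link, test, fetch, parse, notify, render}.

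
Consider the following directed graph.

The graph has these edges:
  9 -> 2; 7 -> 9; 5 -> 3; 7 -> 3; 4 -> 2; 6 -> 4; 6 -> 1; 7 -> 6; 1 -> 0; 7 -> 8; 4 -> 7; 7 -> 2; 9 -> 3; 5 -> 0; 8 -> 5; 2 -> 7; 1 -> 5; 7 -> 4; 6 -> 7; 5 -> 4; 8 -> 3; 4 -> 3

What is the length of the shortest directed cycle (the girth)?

2

For each vertex v, BFS finds the shortest path from v back to v.
The shortest such closed walk is 7 → 4 → 7, length 2.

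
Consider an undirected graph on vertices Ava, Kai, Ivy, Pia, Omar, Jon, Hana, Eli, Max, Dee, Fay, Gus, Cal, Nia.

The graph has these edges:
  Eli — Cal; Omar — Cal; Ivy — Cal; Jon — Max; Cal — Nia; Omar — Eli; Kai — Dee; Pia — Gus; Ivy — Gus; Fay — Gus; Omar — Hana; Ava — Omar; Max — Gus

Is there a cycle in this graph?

Yes

DFS, tracking each vertex's parent; an edge to a visited non-parent vertex closes a cycle.
Start from Pia:
visit Pia (parent –)
  visit Gus (parent Pia)
    visit Fay (parent Gus)
      Fay–Gus: parent, skip
    visit Max (parent Gus)
      Max–Gus: parent, skip
      visit Jon (parent Max)
        Jon–Max: parent, skip
    Gus–Pia: parent, skip
    visit Ivy (parent Gus)
      visit Cal (parent Ivy)
        visit Omar (parent Cal)
          visit Eli (parent Omar)
            Eli–Omar: parent, skip
            Eli–Cal: Cal visited and ≠ parent → cycle
Cycle: Cal – Omar – Eli – Cal.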